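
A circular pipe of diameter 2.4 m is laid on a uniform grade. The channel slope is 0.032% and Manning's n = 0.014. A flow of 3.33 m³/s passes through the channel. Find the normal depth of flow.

y_n = 1.64 m

Manning's equation rearranged: A R^(2/3) = nQ / (1·√S) = 0.014 × 3.33 / (√0.00032) = 2.606.
Trying y = 1.2 m: A R^(2/3) = 1.609 — short.
Trying y = 1.91 m: A R^(2/3) = 3.129 — over.
Trying y = 1.64 m: A R^(2/3) = 2.609 — ≈ 2.606.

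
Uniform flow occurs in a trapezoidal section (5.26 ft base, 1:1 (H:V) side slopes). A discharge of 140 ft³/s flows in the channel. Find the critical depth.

At critical depth, Q² T / (g A³) = 1, i.e. A³/T = Q²/g = 140²/32.2 = 608.7.
At y = 1.67 ft: A³/T = 180.2 — short.
At y = 2.39 ft: A³/T = 608.8 — matches.

y_c = 2.39 ft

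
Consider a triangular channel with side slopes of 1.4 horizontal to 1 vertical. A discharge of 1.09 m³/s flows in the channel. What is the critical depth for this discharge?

At critical depth, Q² T / (g A³) = 1, i.e. A³/T = Q²/g = 1.09²/9.81 = 0.1211.
At y = 0.583 m: A³/T = 0.066 — short.
At y = 0.733 m: A³/T = 0.2074 — over.
At y = 0.658 m: A³/T = 0.1209 — matches.

y_c = 0.658 m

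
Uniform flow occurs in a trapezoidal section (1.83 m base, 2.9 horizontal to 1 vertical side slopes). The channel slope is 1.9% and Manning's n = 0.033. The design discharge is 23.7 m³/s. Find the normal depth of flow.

y_n = 1.27 m

Manning's equation rearranged: A R^(2/3) = nQ / (1·√S) = 0.033 × 23.7 / (√0.019) = 5.674.
Trying y = 1.13 m: A R^(2/3) = 4.368 — too small.
Trying y = 1.42 m: A R^(2/3) = 7.286 — too large.
Trying y = 1.27 m: A R^(2/3) = 5.664 — ≈ 5.674.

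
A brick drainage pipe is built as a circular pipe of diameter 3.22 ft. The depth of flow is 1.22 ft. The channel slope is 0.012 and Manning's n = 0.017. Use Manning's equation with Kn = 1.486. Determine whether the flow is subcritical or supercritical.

For a circular section of diameter D = 3.22 ft at depth y = 1.22 ft, the central angle is θ = 2 arccos(1 − 2y/D) = 2.652 rad. Then A = (D²/8)(θ − sin θ) = 2.828 ft² and P = Dθ/2 = 4.27 ft.
Hydraulic radius R = A/P = 2.828/4.27 = 0.6623 ft.
V = (1.486/n) R^(2/3) √S = (1.486/0.017) × 0.6623^(2/3) × √0.012 = 7.276 ft/s. Hydraulic depth D_h = A/T = 2.828/3.124 = 0.9053 ft.
Froude number Fr = V/√(g·D_h) = 7.276/√(32.2×0.9053) = 1.35, which is greater than 1, so the flow is supercritical.

supercritical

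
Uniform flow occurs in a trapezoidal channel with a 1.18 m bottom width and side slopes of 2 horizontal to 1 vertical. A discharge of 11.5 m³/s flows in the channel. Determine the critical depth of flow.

At critical depth, Q² T / (g A³) = 1, i.e. A³/T = Q²/g = 11.5²/9.81 = 13.48.
Trying y = 0.957 m: A³/T = 5.184 — too small.
Trying y = 1.48 m: A³/T = 32.4 — too large.
Trying y = 1.2 m: A³/T = 13.26 — close enough.

y_c = 1.2 m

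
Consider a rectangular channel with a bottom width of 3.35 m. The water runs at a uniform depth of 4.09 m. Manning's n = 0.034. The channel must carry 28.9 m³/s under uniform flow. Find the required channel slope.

S = 0.00409

Flow area A = b·y = 3.35 × 4.09 = 13.7 m². Wetted perimeter P = b + 2y = 3.35 + 2×4.09 = 11.53 m.
Hydraulic radius R = A/P = 13.7/11.53 = 1.188 m.
From Manning's equation, S = [nQ / (1 A R^(2/3))]² = [0.034 × 28.9 / (1 × 13.7 × 1.188^(2/3))]² = 0.00409.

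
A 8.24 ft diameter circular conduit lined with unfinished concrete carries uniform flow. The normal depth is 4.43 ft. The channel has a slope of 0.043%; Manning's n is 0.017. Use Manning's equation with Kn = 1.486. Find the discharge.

Q = 88.3 ft³/s

For a circular section of diameter D = 8.24 ft at depth y = 4.43 ft, the central angle is θ = 2 arccos(1 − 2y/D) = 3.292 rad. Then A = (D²/8)(θ − sin θ) = 29.22 ft² and P = Dθ/2 = 13.56 ft.
Hydraulic radius R = A/P = 29.22/13.56 = 2.154 ft.
Manning's equation: Q = (1.486/n) A R^(2/3) S^(1/2) = (1.486/0.017) × 29.22 × 2.154^(2/3) × 0.00043^(1/2) = 88.3 ft³/s.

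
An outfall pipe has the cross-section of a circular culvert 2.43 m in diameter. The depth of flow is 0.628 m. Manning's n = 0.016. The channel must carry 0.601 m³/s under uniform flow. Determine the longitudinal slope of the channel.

S = 0.000391

For a circular section of diameter D = 2.43 m at depth y = 0.628 m, the central angle is θ = 2 arccos(1 − 2y/D) = 2.133 rad. Then A = (D²/8)(θ − sin θ) = 0.9501 m² and P = Dθ/2 = 2.592 m.
Hydraulic radius R = A/P = 0.9501/2.592 = 0.3666 m.
From Manning's equation, S = [nQ / (1 A R^(2/3))]² = [0.016 × 0.601 / (1 × 0.9501 × 0.3666^(2/3))]² = 0.000391.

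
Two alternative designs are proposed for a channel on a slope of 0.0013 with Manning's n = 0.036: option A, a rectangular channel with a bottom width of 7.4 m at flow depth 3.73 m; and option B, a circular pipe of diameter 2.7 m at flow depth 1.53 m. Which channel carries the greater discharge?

Channel A: Flow area A = b·y = 7.4 × 3.73 = 27.6 m². Wetted perimeter P = b + 2y = 7.4 + 2×3.73 = 14.86 m. Hydraulic radius R = A/P = 27.6/14.86 = 1.857 m. Q_A = (1/0.036)·27.6·1.857^(2/3)·√0.0013 = 41.77 m³/s.
Channel B: For a circular section of diameter D = 2.7 m at depth y = 1.53 m, the central angle is θ = 2 arccos(1 − 2y/D) = 3.409 rad. Then A = (D²/8)(θ − sin θ) = 3.347 m² and P = Dθ/2 = 4.602 m. Hydraulic radius R = A/P = 3.347/4.602 = 0.7273 m. Q_B = (1/0.036)·3.347·0.7273^(2/3)·√0.0013 = 2.711 m³/s.
Q_A = 41.77 m³/s vs Q_B = 2.711 m³/s, so channel A carries more.

channel A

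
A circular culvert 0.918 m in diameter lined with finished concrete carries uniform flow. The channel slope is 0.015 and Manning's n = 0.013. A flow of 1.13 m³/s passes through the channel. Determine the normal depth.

Manning's equation rearranged: A R^(2/3) = nQ / (1·√S) = 0.013 × 1.13 / (√0.015) = 0.1199.
Try y = 0.489 m: A R^(2/3) = 0.1379 — high.
Try y = 0.355 m: A R^(2/3) = 0.07858 — low.
Try y = 0.45 m: A R^(2/3) = 0.1199 — close enough.

y_n = 0.45 m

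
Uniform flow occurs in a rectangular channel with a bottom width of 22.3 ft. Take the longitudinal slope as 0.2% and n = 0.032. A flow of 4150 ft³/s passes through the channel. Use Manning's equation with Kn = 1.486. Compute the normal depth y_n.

y_n = 23.3 ft

Manning's equation rearranged: A R^(2/3) = nQ / (1.486·√S) = 0.032 × 4150 / (1.486 × √0.002) = 1998.
Try y = 29.2 ft: A R^(2/3) = 2620 — too large.
Try y = 16.5 ft: A R^(2/3) = 1302 — too small.
Try y = 23.3 ft: A R^(2/3) = 1998 — ≈ 1998.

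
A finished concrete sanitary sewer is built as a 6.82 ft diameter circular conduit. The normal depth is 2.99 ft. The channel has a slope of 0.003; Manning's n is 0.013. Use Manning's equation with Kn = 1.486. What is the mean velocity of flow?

V = 8.43 ft/s

For a circular section of diameter D = 6.82 ft at depth y = 2.99 ft, the central angle is θ = 2 arccos(1 − 2y/D) = 2.895 rad. Then A = (D²/8)(θ − sin θ) = 15.41 ft² and P = Dθ/2 = 9.871 ft.
Hydraulic radius R = A/P = 15.41/9.871 = 1.561 ft.
From Manning's equation, V = (1.486/n) R^(2/3) S^(1/2) = (1.486/0.013) × 1.561^(2/3) × 0.003^(1/2) = 8.43 ft/s.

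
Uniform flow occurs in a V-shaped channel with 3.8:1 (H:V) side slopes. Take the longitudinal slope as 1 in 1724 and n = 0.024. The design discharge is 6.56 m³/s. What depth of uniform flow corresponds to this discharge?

y_n = 1.47 m

Manning's equation rearranged: A R^(2/3) = nQ / (1·√S) = 0.024 × 6.56 / (√0.00058) = 6.537.
At y = 1.76 m: A R^(2/3) = 10.57 — too large.
At y = 1.31 m: A R^(2/3) = 4.81 — too small.
At y = 1.47 m: A R^(2/3) = 6.54 — ≈ 6.537.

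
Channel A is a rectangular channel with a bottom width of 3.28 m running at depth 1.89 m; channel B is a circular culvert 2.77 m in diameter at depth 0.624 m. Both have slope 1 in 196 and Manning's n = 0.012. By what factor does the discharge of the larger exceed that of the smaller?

10.8

Channel A: Flow area A = b·y = 3.28 × 1.89 = 6.199 m². Wetted perimeter P = b + 2y = 3.28 + 2×1.89 = 7.06 m. Hydraulic radius R = A/P = 6.199/7.06 = 0.8781 m. Q_A = (1/0.012)·6.199·0.8781^(2/3)·√0.005102 = 33.84 m³/s.
Channel B: For a circular section of diameter D = 2.77 m at depth y = 0.624 m, the central angle is θ = 2 arccos(1 − 2y/D) = 1.978 rad. Then A = (D²/8)(θ − sin θ) = 1.017 m² and P = Dθ/2 = 2.74 m. Hydraulic radius R = A/P = 1.017/2.74 = 0.3711 m. Q_B = (1/0.012)·1.017·0.3711^(2/3)·√0.005102 = 3.125 m³/s.
The larger discharge is 33.84 m³/s and the smaller is 3.125 m³/s; the ratio is 10.8.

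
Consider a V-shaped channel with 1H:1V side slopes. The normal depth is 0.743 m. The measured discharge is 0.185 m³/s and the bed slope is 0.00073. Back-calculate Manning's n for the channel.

For a triangular section with side slope z = 1: A = zy² = 1×0.743² = 0.552 m²; P = 2y√(1+z²) = 2×0.743×1.414 = 2.102 m.
Hydraulic radius R = A/P = 0.552/2.102 = 0.2627 m.
Rearranging Manning's equation: n = (1/Q) A R^(2/3) S^(1/2) = (1/0.185) × 0.552 × 0.2627^(2/3) × √0.00073 = 0.0331.

n = 0.0331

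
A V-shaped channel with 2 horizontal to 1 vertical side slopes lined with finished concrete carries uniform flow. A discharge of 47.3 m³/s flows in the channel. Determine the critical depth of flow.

y_c = 2.58 m

At critical depth, Q² T / (g A³) = 1, i.e. A³/T = Q²/g = 47.3²/9.81 = 228.1.
At y = 3.15 m: A³/T = 620.3 — too large.
At y = 2.05 m: A³/T = 72.41 — too small.
At y = 2.58 m: A³/T = 228.6 — matches.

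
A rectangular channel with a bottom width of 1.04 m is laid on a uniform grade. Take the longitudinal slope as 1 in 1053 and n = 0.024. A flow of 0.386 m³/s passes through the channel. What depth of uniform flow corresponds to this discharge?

Manning's equation rearranged: A R^(2/3) = nQ / (1·√S) = 0.024 × 0.386 / (√0.0009497) = 0.3006.
At y = 0.45 m: A R^(2/3) = 0.1814 — short.
At y = 0.774 m: A R^(2/3) = 0.3695 — over.
At y = 0.659 m: A R^(2/3) = 0.3007 — matches.

y_n = 0.659 m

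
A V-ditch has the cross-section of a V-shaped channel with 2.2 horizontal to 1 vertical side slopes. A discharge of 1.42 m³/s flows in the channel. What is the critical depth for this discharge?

At critical depth, Q² T / (g A³) = 1, i.e. A³/T = Q²/g = 1.42²/9.81 = 0.2055.
Trying y = 0.509 m: A³/T = 0.08268 — low.
Trying y = 0.776 m: A³/T = 0.681 — high.
Trying y = 0.611 m: A³/T = 0.2061 — close enough.

y_c = 0.611 m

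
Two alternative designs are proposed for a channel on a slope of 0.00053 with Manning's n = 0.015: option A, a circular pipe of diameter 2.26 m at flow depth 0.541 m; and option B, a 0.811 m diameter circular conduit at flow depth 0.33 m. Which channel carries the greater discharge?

Channel A: For a circular section of diameter D = 2.26 m at depth y = 0.541 m, the central angle is θ = 2 arccos(1 − 2y/D) = 2.045 rad. Then A = (D²/8)(θ − sin θ) = 0.7376 m² and P = Dθ/2 = 2.311 m. Hydraulic radius R = A/P = 0.7376/2.311 = 0.3192 m. Q_A = (1/0.015)·0.7376·0.3192^(2/3)·√0.00053 = 0.5288 m³/s.
Channel B: For a circular section of diameter D = 0.811 m at depth y = 0.33 m, the central angle is θ = 2 arccos(1 − 2y/D) = 2.767 rad. Then A = (D²/8)(θ − sin θ) = 0.1974 m² and P = Dθ/2 = 1.122 m. Hydraulic radius R = A/P = 0.1974/1.122 = 0.1759 m. Q_B = (1/0.015)·0.1974·0.1759^(2/3)·√0.00053 = 0.09513 m³/s.
Q_A = 0.5288 m³/s vs Q_B = 0.09513 m³/s, so channel A carries more.

channel A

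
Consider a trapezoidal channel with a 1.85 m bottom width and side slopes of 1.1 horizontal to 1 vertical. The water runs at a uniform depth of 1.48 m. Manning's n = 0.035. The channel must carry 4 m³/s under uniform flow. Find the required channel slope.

With bottom width b = 1.85 m and side slope z = 1.1: A = (b + zy)y = (1.85 + 1.1×1.48)×1.48 = 5.147 m²; P = b + 2y√(1+z²) = 1.85 + 2×1.48×1.487 = 6.25 m.
Hydraulic radius R = A/P = 5.147/6.25 = 0.8235 m.
From Manning's equation, S = [nQ / (1 A R^(2/3))]² = [0.035 × 4 / (1 × 5.147 × 0.8235^(2/3))]² = 0.000958.

S = 0.000958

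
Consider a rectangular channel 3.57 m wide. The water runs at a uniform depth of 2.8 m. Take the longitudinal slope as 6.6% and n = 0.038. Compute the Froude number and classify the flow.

Flow area A = b·y = 3.57 × 2.8 = 9.996 m². Wetted perimeter P = b + 2y = 3.57 + 2×2.8 = 9.17 m.
Hydraulic radius R = A/P = 9.996/9.17 = 1.09 m.
V = (1/n) R^(2/3) √S = (1/0.038) × 1.09^(2/3) × √0.066 = 7.161 m/s. Hydraulic depth D_h = A/T = 9.996/3.57 = 2.8 m.
Froude number Fr = V/√(g·D_h) = 7.161/√(9.81×2.8) = 1.37, which is greater than 1, so the flow is supercritical.

supercritical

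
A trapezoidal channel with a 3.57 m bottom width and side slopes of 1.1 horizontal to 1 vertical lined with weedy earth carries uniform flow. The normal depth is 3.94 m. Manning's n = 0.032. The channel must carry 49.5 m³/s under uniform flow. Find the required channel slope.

With bottom width b = 3.57 m and side slope z = 1.1: A = (b + zy)y = (3.57 + 1.1×3.94)×3.94 = 31.14 m²; P = b + 2y√(1+z²) = 3.57 + 2×3.94×1.487 = 15.28 m.
Hydraulic radius R = A/P = 31.14/15.28 = 2.037 m.
From Manning's equation, S = [nQ / (1 A R^(2/3))]² = [0.032 × 49.5 / (1 × 31.14 × 2.037^(2/3))]² = 0.001.

S = 0.001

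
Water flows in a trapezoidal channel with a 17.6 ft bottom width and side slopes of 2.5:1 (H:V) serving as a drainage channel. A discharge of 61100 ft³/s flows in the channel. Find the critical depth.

y_c = 29.4 ft

At critical depth, Q² T / (g A³) = 1, i.e. A³/T = Q²/g = 61100²/32.2 = 115900000.
Try y = 37.4 ft: A³/T = 350600000 — high.
Try y = 26.4 ft: A³/T = 71860000 — low.
Try y = 29.4 ft: A³/T = 116700000 — close enough.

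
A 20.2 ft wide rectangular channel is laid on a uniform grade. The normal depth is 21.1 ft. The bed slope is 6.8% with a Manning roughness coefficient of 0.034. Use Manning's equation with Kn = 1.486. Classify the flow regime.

Flow area A = b·y = 20.2 × 21.1 = 426.2 ft². Wetted perimeter P = b + 2y = 20.2 + 2×21.1 = 62.4 ft.
Hydraulic radius R = A/P = 426.2/62.4 = 6.83 ft.
V = (1.486/n) R^(2/3) √S = (1.486/0.034) × 6.83^(2/3) × √0.068 = 41.03 ft/s. Hydraulic depth D_h = A/T = 426.2/20.2 = 21.1 ft.
Froude number Fr = V/√(g·D_h) = 41.03/√(32.2×21.1) = 1.57, which is greater than 1, so the flow is supercritical.

supercritical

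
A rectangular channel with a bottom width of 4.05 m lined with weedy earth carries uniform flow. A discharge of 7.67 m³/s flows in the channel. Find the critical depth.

For a rectangular channel, critical depth y_c = (q²/g)^(1/3) where q = Q/b = 7.67/4.05 = 1.894 m²/s.
So y_c = (1.894²/9.81)^(1/3) = 0.715 m.

y_c = 0.715 m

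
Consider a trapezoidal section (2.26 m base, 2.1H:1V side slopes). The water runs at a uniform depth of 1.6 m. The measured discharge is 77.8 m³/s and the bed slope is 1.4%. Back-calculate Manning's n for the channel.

With bottom width b = 2.26 m and side slope z = 2.1: A = (b + zy)y = (2.26 + 2.1×1.6)×1.6 = 8.992 m²; P = b + 2y√(1+z²) = 2.26 + 2×1.6×2.326 = 9.703 m.
Hydraulic radius R = A/P = 8.992/9.703 = 0.9267 m.
Rearranging Manning's equation: n = (1/Q) A R^(2/3) S^(1/2) = (1/77.8) × 8.992 × 0.9267^(2/3) × √0.014 = 0.013.

n = 0.013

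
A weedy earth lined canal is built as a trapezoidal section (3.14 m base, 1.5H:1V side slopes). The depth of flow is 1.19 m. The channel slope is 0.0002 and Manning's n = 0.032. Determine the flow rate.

With bottom width b = 3.14 m and side slope z = 1.5: A = (b + zy)y = (3.14 + 1.5×1.19)×1.19 = 5.861 m²; P = b + 2y√(1+z²) = 3.14 + 2×1.19×1.803 = 7.431 m.
Hydraulic radius R = A/P = 5.861/7.431 = 0.7887 m.
Manning's equation: Q = (1/n) A R^(2/3) S^(1/2) = (1/0.032) × 5.861 × 0.7887^(2/3) × 0.0002^(1/2) = 2.21 m³/s.

Q = 2.21 m³/s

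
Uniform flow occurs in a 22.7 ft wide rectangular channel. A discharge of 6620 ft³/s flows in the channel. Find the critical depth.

y_c = 13.8 ft

For a rectangular channel, critical depth y_c = (q²/g)^(1/3) where q = Q/b = 6620/22.7 = 291.6 ft²/s.
So y_c = (291.6²/32.2)^(1/3) = 13.8 ft.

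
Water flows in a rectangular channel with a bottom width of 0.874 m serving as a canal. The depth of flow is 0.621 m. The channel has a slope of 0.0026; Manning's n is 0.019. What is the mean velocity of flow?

V = 1.08 m/s

Flow area A = b·y = 0.874 × 0.621 = 0.5428 m². Wetted perimeter P = b + 2y = 0.874 + 2×0.621 = 2.116 m.
Hydraulic radius R = A/P = 0.5428/2.116 = 0.2565 m.
From Manning's equation, V = (1/n) R^(2/3) S^(1/2) = (1/0.019) × 0.2565^(2/3) × 0.0026^(1/2) = 1.08 m/s.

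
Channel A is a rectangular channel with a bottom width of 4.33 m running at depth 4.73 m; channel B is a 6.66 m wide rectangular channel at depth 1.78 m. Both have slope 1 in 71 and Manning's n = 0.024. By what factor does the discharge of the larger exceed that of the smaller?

Channel A: Flow area A = b·y = 4.33 × 4.73 = 20.48 m². Wetted perimeter P = b + 2y = 4.33 + 2×4.73 = 13.79 m. Hydraulic radius R = A/P = 20.48/13.79 = 1.485 m. Q_A = (1/0.024)·20.48·1.485^(2/3)·√0.01408 = 131.8 m³/s.
Channel B: Flow area A = b·y = 6.66 × 1.78 = 11.85 m². Wetted perimeter P = b + 2y = 6.66 + 2×1.78 = 10.22 m. Hydraulic radius R = A/P = 11.85/10.22 = 1.16 m. Q_B = (1/0.024)·11.85·1.16^(2/3)·√0.01408 = 64.72 m³/s.
The larger discharge is 131.8 m³/s and the smaller is 64.72 m³/s; the ratio is 2.04.

2.04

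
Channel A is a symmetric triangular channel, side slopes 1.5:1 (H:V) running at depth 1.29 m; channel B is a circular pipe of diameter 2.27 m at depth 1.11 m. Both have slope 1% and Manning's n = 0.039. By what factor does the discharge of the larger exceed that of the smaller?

1.23

Channel A: For a triangular section with side slope z = 1.5: A = zy² = 1.5×1.29² = 2.496 m²; P = 2y√(1+z²) = 2×1.29×1.803 = 4.651 m. Hydraulic radius R = A/P = 2.496/4.651 = 0.5367 m. Q_A = (1/0.039)·2.496·0.5367^(2/3)·√0.01 = 4.227 m³/s.
Channel B: For a circular section of diameter D = 2.27 m at depth y = 1.11 m, the central angle is θ = 2 arccos(1 − 2y/D) = 3.098 rad. Then A = (D²/8)(θ − sin θ) = 1.967 m² and P = Dθ/2 = 3.516 m. Hydraulic radius R = A/P = 1.967/3.516 = 0.5594 m. Q_B = (1/0.039)·1.967·0.5594^(2/3)·√0.01 = 3.424 m³/s.
The larger discharge is 4.227 m³/s and the smaller is 3.424 m³/s; the ratio is 1.23.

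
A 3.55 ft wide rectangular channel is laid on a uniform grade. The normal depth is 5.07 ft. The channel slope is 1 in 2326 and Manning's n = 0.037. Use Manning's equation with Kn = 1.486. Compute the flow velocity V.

V = 0.999 ft/s

Flow area A = b·y = 3.55 × 5.07 = 18 ft². Wetted perimeter P = b + 2y = 3.55 + 2×5.07 = 13.69 ft.
Hydraulic radius R = A/P = 18/13.69 = 1.315 ft.
From Manning's equation, V = (1.486/n) R^(2/3) S^(1/2) = (1.486/0.037) × 1.315^(2/3) × 0.0004299^(1/2) = 0.999 ft/s.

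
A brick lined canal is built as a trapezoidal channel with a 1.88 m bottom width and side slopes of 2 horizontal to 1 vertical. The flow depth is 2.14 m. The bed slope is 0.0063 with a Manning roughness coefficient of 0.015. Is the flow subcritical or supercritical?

With bottom width b = 1.88 m and side slope z = 2: A = (b + zy)y = (1.88 + 2×2.14)×2.14 = 13.18 m²; P = b + 2y√(1+z²) = 1.88 + 2×2.14×2.236 = 11.45 m.
Hydraulic radius R = A/P = 13.18/11.45 = 1.151 m.
V = (1/n) R^(2/3) √S = (1/0.015) × 1.151^(2/3) × √0.0063 = 5.812 m/s. Hydraulic depth D_h = A/T = 13.18/10.44 = 1.263 m.
Froude number Fr = V/√(g·D_h) = 5.812/√(9.81×1.263) = 1.65, which is greater than 1, so the flow is supercritical.

supercritical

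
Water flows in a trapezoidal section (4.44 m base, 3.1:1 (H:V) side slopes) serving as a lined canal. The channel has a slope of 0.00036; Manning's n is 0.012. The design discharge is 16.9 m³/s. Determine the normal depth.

Manning's equation rearranged: A R^(2/3) = nQ / (1·√S) = 0.012 × 16.9 / (√0.00036) = 10.69.
At y = 1.58 m: A R^(2/3) = 14.77 — too large.
At y = 1.35 m: A R^(2/3) = 10.69 — ≈ 10.69.

y_n = 1.35 m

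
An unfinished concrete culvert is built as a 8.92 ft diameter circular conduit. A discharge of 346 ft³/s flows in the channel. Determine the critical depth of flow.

At critical depth, Q² T / (g A³) = 1, i.e. A³/T = Q²/g = 346²/32.2 = 3718.
Trying y = 3.43 ft: A³/T = 1251 — too small.
Trying y = 5.14 ft: A³/T = 5881 — too large.
Trying y = 4.56 ft: A³/T = 3722 — close enough.

y_c = 4.56 ft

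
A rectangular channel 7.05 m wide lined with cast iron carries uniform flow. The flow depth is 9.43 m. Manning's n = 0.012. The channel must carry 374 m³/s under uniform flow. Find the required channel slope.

S = 0.0013

Flow area A = b·y = 7.05 × 9.43 = 66.48 m². Wetted perimeter P = b + 2y = 7.05 + 2×9.43 = 25.91 m.
Hydraulic radius R = A/P = 66.48/25.91 = 2.566 m.
From Manning's equation, S = [nQ / (1 A R^(2/3))]² = [0.012 × 374 / (1 × 66.48 × 2.566^(2/3))]² = 0.0013.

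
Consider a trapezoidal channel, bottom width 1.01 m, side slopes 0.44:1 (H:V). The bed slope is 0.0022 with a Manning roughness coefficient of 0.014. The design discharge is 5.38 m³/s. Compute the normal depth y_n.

Manning's equation rearranged: A R^(2/3) = nQ / (1·√S) = 0.014 × 5.38 / (√0.0022) = 1.606.
Trying y = 1.14 m: A R^(2/3) = 1.074 — too small.
Trying y = 1.73 m: A R^(2/3) = 2.275 — too large.
Trying y = 1.43 m: A R^(2/3) = 1.606 — matches.

y_n = 1.43 m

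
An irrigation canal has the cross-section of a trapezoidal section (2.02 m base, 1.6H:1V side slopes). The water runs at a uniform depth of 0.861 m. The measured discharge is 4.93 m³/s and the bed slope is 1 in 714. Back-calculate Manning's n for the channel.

With bottom width b = 2.02 m and side slope z = 1.6: A = (b + zy)y = (2.02 + 1.6×0.861)×0.861 = 2.925 m²; P = b + 2y√(1+z²) = 2.02 + 2×0.861×1.887 = 5.269 m.
Hydraulic radius R = A/P = 2.925/5.269 = 0.5552 m.
Rearranging Manning's equation: n = (1/Q) A R^(2/3) S^(1/2) = (1/4.93) × 2.925 × 0.5552^(2/3) × √0.001401 = 0.015.

n = 0.015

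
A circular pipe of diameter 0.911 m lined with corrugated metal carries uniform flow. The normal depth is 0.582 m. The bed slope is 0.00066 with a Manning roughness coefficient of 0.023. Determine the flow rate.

For a circular section of diameter D = 0.911 m at depth y = 0.582 m, the central angle is θ = 2 arccos(1 − 2y/D) = 3.704 rad. Then A = (D²/8)(θ − sin θ) = 0.4397 m² and P = Dθ/2 = 1.687 m.
Hydraulic radius R = A/P = 0.4397/1.687 = 0.2606 m.
Manning's equation: Q = (1/n) A R^(2/3) S^(1/2) = (1/0.023) × 0.4397 × 0.2606^(2/3) × 0.00066^(1/2) = 0.2 m³/s.

Q = 0.2 m³/s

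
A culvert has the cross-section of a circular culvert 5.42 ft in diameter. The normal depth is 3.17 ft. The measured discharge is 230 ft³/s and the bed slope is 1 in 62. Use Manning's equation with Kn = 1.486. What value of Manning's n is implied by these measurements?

For a circular section of diameter D = 5.42 ft at depth y = 3.17 ft, the central angle is θ = 2 arccos(1 − 2y/D) = 3.483 rad. Then A = (D²/8)(θ − sin θ) = 14.02 ft² and P = Dθ/2 = 9.438 ft.
Hydraulic radius R = A/P = 14.02/9.438 = 1.485 ft.
Rearranging Manning's equation: n = (1.486/Q) A R^(2/3) S^(1/2) = (1.486/230) × 14.02 × 1.485^(2/3) × √0.01613 = 0.015.

n = 0.015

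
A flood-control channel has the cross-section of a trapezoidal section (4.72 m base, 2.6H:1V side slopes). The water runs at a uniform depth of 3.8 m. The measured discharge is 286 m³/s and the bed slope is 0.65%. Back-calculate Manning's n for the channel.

With bottom width b = 4.72 m and side slope z = 2.6: A = (b + zy)y = (4.72 + 2.6×3.8)×3.8 = 55.48 m²; P = b + 2y√(1+z²) = 4.72 + 2×3.8×2.786 = 25.89 m.
Hydraulic radius R = A/P = 55.48/25.89 = 2.143 m.
Rearranging Manning's equation: n = (1/Q) A R^(2/3) S^(1/2) = (1/286) × 55.48 × 2.143^(2/3) × √0.0065 = 0.026.

n = 0.026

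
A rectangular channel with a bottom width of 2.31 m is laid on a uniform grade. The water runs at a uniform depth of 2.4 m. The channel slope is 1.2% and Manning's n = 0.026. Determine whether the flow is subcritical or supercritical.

subcritical

Flow area A = b·y = 2.31 × 2.4 = 5.544 m². Wetted perimeter P = b + 2y = 2.31 + 2×2.4 = 7.11 m.
Hydraulic radius R = A/P = 5.544/7.11 = 0.7797 m.
V = (1/n) R^(2/3) √S = (1/0.026) × 0.7797^(2/3) × √0.012 = 3.569 m/s. Hydraulic depth D_h = A/T = 5.544/2.31 = 2.4 m.
Froude number Fr = V/√(g·D_h) = 3.569/√(9.81×2.4) = 0.736, which is less than 1, so the flow is subcritical.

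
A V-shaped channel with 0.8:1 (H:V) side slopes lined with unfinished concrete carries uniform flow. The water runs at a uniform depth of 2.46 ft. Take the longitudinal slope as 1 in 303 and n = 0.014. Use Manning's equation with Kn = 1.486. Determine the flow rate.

For a triangular section with side slope z = 0.8: A = zy² = 0.8×2.46² = 4.841 ft²; P = 2y√(1+z²) = 2×2.46×1.281 = 6.301 ft.
Hydraulic radius R = A/P = 4.841/6.301 = 0.7684 ft.
Manning's equation: Q = (1.486/n) A R^(2/3) S^(1/2) = (1.486/0.014) × 4.841 × 0.7684^(2/3) × 0.0033^(1/2) = 24.8 ft³/s.

Q = 24.8 ft³/s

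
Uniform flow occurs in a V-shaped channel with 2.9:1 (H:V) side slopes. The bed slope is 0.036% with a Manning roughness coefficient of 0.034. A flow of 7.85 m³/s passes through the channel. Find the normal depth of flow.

y_n = 2.18 m

Manning's equation rearranged: A R^(2/3) = nQ / (1·√S) = 0.034 × 7.85 / (√0.00036) = 14.07.
At y = 1.56 m: A R^(2/3) = 5.76 — low.
At y = 2.18 m: A R^(2/3) = 14.06 — close enough.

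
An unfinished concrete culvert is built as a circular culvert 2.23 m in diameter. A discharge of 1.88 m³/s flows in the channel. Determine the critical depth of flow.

y_c = 0.625 m

At critical depth, Q² T / (g A³) = 1, i.e. A³/T = Q²/g = 1.88²/9.81 = 0.3603.
Try y = 0.554 m: A³/T = 0.2249 — too small.
Try y = 0.754 m: A³/T = 0.7439 — too large.
Try y = 0.625 m: A³/T = 0.3596 — ≈ 0.3603.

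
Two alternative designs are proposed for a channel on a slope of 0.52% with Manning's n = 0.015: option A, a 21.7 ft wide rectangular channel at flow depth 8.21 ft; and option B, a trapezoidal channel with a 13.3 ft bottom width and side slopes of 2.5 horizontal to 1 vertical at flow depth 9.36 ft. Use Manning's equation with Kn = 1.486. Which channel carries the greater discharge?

channel B

Channel A: Flow area A = b·y = 21.7 × 8.21 = 178.2 ft². Wetted perimeter P = b + 2y = 21.7 + 2×8.21 = 38.12 ft. Hydraulic radius R = A/P = 178.2/38.12 = 4.674 ft. Q_A = (1.486/0.015)·178.2·4.674^(2/3)·√0.0052 = 3558 ft³/s.
Channel B: With bottom width b = 13.3 ft and side slope z = 2.5: A = (b + zy)y = (13.3 + 2.5×9.36)×9.36 = 343.5 ft²; P = b + 2y√(1+z²) = 13.3 + 2×9.36×2.693 = 63.71 ft. Hydraulic radius R = A/P = 343.5/63.71 = 5.392 ft. Q_B = (1.486/0.015)·343.5·5.392^(2/3)·√0.0052 = 7546 ft³/s.
Q_A = 3558 ft³/s vs Q_B = 7546 ft³/s, so channel B carries more.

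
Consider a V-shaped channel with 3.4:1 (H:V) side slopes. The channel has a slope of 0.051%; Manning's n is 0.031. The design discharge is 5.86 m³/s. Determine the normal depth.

Manning's equation rearranged: A R^(2/3) = nQ / (1·√S) = 0.031 × 5.86 / (√0.00051) = 8.044.
Try y = 2.1 m: A R^(2/3) = 15.07 — high.
Try y = 1.34 m: A R^(2/3) = 4.547 — low.
Try y = 1.66 m: A R^(2/3) = 8.049 — matches.

y_n = 1.66 m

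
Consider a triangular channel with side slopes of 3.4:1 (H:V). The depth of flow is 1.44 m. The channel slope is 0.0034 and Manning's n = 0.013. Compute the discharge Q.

For a triangular section with side slope z = 3.4: A = zy² = 3.4×1.44² = 7.05 m²; P = 2y√(1+z²) = 2×1.44×3.544 = 10.21 m.
Hydraulic radius R = A/P = 7.05/10.21 = 0.6907 m.
Manning's equation: Q = (1/n) A R^(2/3) S^(1/2) = (1/0.013) × 7.05 × 0.6907^(2/3) × 0.0034^(1/2) = 24.7 m³/s.

Q = 24.7 m³/s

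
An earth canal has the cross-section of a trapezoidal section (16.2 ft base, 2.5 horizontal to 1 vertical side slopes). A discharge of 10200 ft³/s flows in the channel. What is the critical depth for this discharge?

At critical depth, Q² T / (g A³) = 1, i.e. A³/T = Q²/g = 10200²/32.2 = 3231000.
At y = 15.8 ft: A³/T = 7160000 — high.
At y = 9.7 ft: A³/T = 933600 — low.
At y = 13.1 ft: A³/T = 3227000 — ≈ 3231000.

y_c = 13.1 ft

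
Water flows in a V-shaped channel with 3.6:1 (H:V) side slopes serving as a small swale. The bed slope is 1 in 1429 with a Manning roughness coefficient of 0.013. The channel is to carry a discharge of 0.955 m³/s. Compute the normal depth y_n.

Manning's equation rearranged: A R^(2/3) = nQ / (1·√S) = 0.013 × 0.955 / (√0.0006998) = 0.4693.
Trying y = 0.714 m: A R^(2/3) = 0.901 — over.
Trying y = 0.488 m: A R^(2/3) = 0.3266 — short.
Trying y = 0.559 m: A R^(2/3) = 0.4691 — matches.

y_n = 0.559 m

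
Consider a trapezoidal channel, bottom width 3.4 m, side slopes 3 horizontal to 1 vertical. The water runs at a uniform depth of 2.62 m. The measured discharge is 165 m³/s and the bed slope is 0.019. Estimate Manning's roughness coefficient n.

With bottom width b = 3.4 m and side slope z = 3: A = (b + zy)y = (3.4 + 3×2.62)×2.62 = 29.5 m²; P = b + 2y√(1+z²) = 3.4 + 2×2.62×3.162 = 19.97 m.
Hydraulic radius R = A/P = 29.5/19.97 = 1.477 m.
Rearranging Manning's equation: n = (1/Q) A R^(2/3) S^(1/2) = (1/165) × 29.5 × 1.477^(2/3) × √0.019 = 0.032.

n = 0.032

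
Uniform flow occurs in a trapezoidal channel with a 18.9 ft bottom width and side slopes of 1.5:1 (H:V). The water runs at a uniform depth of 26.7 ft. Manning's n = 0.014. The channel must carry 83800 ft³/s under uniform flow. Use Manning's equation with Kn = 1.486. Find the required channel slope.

S = 0.0077

With bottom width b = 18.9 ft and side slope z = 1.5: A = (b + zy)y = (18.9 + 1.5×26.7)×26.7 = 1574 ft²; P = b + 2y√(1+z²) = 18.9 + 2×26.7×1.803 = 115.2 ft.
Hydraulic radius R = A/P = 1574/115.2 = 13.67 ft.
From Manning's equation, S = [nQ / (1.486 A R^(2/3))]² = [0.014 × 83800 / (1.486 × 1574 × 13.67^(2/3))]² = 0.0077.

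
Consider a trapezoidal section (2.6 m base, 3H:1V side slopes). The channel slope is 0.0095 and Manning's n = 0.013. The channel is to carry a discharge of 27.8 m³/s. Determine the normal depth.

y_n = 0.952 m

Manning's equation rearranged: A R^(2/3) = nQ / (1·√S) = 0.013 × 27.8 / (√0.0095) = 3.708.
Try y = 1.15 m: A R^(2/3) = 5.51 — over.
Try y = 0.837 m: A R^(2/3) = 2.844 — short.
Try y = 0.952 m: A R^(2/3) = 3.705 — matches.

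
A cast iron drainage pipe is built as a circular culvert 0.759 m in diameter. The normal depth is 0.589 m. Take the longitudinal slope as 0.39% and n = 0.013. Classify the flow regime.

subcritical

For a circular section of diameter D = 0.759 m at depth y = 0.589 m, the central angle is θ = 2 arccos(1 − 2y/D) = 4.311 rad. Then A = (D²/8)(θ − sin θ) = 0.3767 m² and P = Dθ/2 = 1.636 m.
Hydraulic radius R = A/P = 0.3767/1.636 = 0.2303 m.
V = (1/n) R^(2/3) √S = (1/0.013) × 0.2303^(2/3) × √0.0039 = 1.805 m/s. Hydraulic depth D_h = A/T = 0.3767/0.6329 = 0.5953 m.
Froude number Fr = V/√(g·D_h) = 1.805/√(9.81×0.5953) = 0.747, which is less than 1, so the flow is subcritical.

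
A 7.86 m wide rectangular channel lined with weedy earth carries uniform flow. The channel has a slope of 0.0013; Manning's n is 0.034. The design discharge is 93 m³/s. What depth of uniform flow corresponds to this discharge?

Manning's equation rearranged: A R^(2/3) = nQ / (1·√S) = 0.034 × 93 / (√0.0013) = 87.7.
Try y = 7.84 m: A R^(2/3) = 117 — over.
Try y = 6.21 m: A R^(2/3) = 87.66 — ≈ 87.7.

y_n = 6.21 m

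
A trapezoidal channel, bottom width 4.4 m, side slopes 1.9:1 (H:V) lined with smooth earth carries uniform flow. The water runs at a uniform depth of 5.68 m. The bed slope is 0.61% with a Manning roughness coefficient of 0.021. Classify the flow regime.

With bottom width b = 4.4 m and side slope z = 1.9: A = (b + zy)y = (4.4 + 1.9×5.68)×5.68 = 86.29 m²; P = b + 2y√(1+z²) = 4.4 + 2×5.68×2.147 = 28.79 m.
Hydraulic radius R = A/P = 86.29/28.79 = 2.997 m.
V = (1/n) R^(2/3) √S = (1/0.021) × 2.997^(2/3) × √0.0061 = 7.731 m/s. Hydraulic depth D_h = A/T = 86.29/25.98 = 3.321 m.
Froude number Fr = V/√(g·D_h) = 7.731/√(9.81×3.321) = 1.35, which is greater than 1, so the flow is supercritical.

supercritical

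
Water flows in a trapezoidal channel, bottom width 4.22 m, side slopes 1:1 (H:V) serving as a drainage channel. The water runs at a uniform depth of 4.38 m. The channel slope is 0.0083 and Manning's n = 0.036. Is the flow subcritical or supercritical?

subcritical

With bottom width b = 4.22 m and side slope z = 1: A = (b + zy)y = (4.22 + 1×4.38)×4.38 = 37.67 m²; P = b + 2y√(1+z²) = 4.22 + 2×4.38×1.414 = 16.61 m.
Hydraulic radius R = A/P = 37.67/16.61 = 2.268 m.
V = (1/n) R^(2/3) √S = (1/0.036) × 2.268^(2/3) × √0.0083 = 4.368 m/s. Hydraulic depth D_h = A/T = 37.67/12.98 = 2.902 m.
Froude number Fr = V/√(g·D_h) = 4.368/√(9.81×2.902) = 0.819, which is less than 1, so the flow is subcritical.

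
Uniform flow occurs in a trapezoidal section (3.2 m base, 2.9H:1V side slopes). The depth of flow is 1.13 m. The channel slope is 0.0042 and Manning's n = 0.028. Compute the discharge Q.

With bottom width b = 3.2 m and side slope z = 2.9: A = (b + zy)y = (3.2 + 2.9×1.13)×1.13 = 7.319 m²; P = b + 2y√(1+z²) = 3.2 + 2×1.13×3.068 = 10.13 m.
Hydraulic radius R = A/P = 7.319/10.13 = 0.7223 m.
Manning's equation: Q = (1/n) A R^(2/3) S^(1/2) = (1/0.028) × 7.319 × 0.7223^(2/3) × 0.0042^(1/2) = 13.6 m³/s.

Q = 13.6 m³/s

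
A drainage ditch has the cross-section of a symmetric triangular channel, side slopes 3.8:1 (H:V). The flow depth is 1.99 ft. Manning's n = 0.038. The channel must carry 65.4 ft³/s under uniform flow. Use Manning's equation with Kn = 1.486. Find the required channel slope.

For a triangular section with side slope z = 3.8: A = zy² = 3.8×1.99² = 15.05 ft²; P = 2y√(1+z²) = 2×1.99×3.929 = 15.64 ft.
Hydraulic radius R = A/P = 15.05/15.64 = 0.9622 ft.
From Manning's equation, S = [nQ / (1.486 A R^(2/3))]² = [0.038 × 65.4 / (1.486 × 15.05 × 0.9622^(2/3))]² = 0.013.

S = 0.013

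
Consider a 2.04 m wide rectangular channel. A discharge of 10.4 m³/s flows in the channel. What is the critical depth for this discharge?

For a rectangular channel, critical depth y_c = (q²/g)^(1/3) where q = Q/b = 10.4/2.04 = 5.098 m²/s.
So y_c = (5.098²/9.81)^(1/3) = 1.38 m.

y_c = 1.38 m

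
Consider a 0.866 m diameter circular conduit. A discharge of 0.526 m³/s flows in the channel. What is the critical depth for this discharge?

At critical depth, Q² T / (g A³) = 1, i.e. A³/T = Q²/g = 0.526²/9.81 = 0.0282.
Trying y = 0.465 m: A³/T = 0.03873 — high.
Trying y = 0.31 m: A³/T = 0.008188 — low.
Trying y = 0.428 m: A³/T = 0.02822 — close enough.

y_c = 0.428 m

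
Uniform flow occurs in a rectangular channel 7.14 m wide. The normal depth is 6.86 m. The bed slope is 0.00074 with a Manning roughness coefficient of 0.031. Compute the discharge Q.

Flow area A = b·y = 7.14 × 6.86 = 48.98 m². Wetted perimeter P = b + 2y = 7.14 + 2×6.86 = 20.86 m.
Hydraulic radius R = A/P = 48.98/20.86 = 2.348 m.
Manning's equation: Q = (1/n) A R^(2/3) S^(1/2) = (1/0.031) × 48.98 × 2.348^(2/3) × 0.00074^(1/2) = 75.9 m³/s.

Q = 75.9 m³/s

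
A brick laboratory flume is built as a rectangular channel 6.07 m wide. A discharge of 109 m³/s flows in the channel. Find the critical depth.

y_c = 3.2 m

For a rectangular channel, critical depth y_c = (q²/g)^(1/3) where q = Q/b = 109/6.07 = 17.96 m²/s.
So y_c = (17.96²/9.81)^(1/3) = 3.2 m.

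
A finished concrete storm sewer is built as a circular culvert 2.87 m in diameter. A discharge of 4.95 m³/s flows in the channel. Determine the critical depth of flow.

y_c = 0.958 m

At critical depth, Q² T / (g A³) = 1, i.e. A³/T = Q²/g = 4.95²/9.81 = 2.498.
At y = 0.774 m: A³/T = 1.093 — low.
At y = 1.12 m: A³/T = 4.564 — high.
At y = 0.958 m: A³/T = 2.499 — ≈ 2.498.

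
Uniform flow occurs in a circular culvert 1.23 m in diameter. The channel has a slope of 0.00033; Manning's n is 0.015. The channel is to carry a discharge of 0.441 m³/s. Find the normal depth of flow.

Manning's equation rearranged: A R^(2/3) = nQ / (1·√S) = 0.015 × 0.441 / (√0.00033) = 0.3641.
At y = 0.651 m: A R^(2/3) = 0.2977 — too small.
At y = 0.87 m: A R^(2/3) = 0.4594 — too large.
At y = 0.739 m: A R^(2/3) = 0.3644 — ≈ 0.3641.

y_n = 0.739 m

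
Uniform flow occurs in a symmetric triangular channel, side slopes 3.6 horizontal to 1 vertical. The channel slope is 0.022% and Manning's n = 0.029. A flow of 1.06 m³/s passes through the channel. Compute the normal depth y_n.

y_n = 0.976 m

Manning's equation rearranged: A R^(2/3) = nQ / (1·√S) = 0.029 × 1.06 / (√0.00022) = 2.072.
Trying y = 1.21 m: A R^(2/3) = 3.678 — too large.
Trying y = 0.741 m: A R^(2/3) = 0.9947 — too small.
Trying y = 0.976 m: A R^(2/3) = 2.074 — matches.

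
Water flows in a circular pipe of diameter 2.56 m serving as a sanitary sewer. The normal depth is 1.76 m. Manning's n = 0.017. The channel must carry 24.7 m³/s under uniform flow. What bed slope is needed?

For a circular section of diameter D = 2.56 m at depth y = 1.76 m, the central angle is θ = 2 arccos(1 − 2y/D) = 3.91 rad. Then A = (D²/8)(θ − sin θ) = 3.773 m² and P = Dθ/2 = 5.005 m.
Hydraulic radius R = A/P = 3.773/5.005 = 0.7538 m.
From Manning's equation, S = [nQ / (1 A R^(2/3))]² = [0.017 × 24.7 / (1 × 3.773 × 0.7538^(2/3))]² = 0.0181.

S = 0.0181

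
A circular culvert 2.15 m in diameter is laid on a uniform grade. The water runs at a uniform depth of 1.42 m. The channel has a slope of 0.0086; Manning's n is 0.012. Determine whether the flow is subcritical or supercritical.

supercritical

For a circular section of diameter D = 2.15 m at depth y = 1.42 m, the central angle is θ = 2 arccos(1 − 2y/D) = 3.795 rad. Then A = (D²/8)(θ − sin θ) = 2.544 m² and P = Dθ/2 = 4.08 m.
Hydraulic radius R = A/P = 2.544/4.08 = 0.6236 m.
V = (1/n) R^(2/3) √S = (1/0.012) × 0.6236^(2/3) × √0.0086 = 5.641 m/s. Hydraulic depth D_h = A/T = 2.544/2.036 = 1.249 m.
Froude number Fr = V/√(g·D_h) = 5.641/√(9.81×1.249) = 1.61, which is greater than 1, so the flow is supercritical.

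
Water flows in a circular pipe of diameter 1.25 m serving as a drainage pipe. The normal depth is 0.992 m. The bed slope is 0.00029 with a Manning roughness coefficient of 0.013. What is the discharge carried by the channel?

Q = 0.718 m³/s

For a circular section of diameter D = 1.25 m at depth y = 0.992 m, the central angle is θ = 2 arccos(1 − 2y/D) = 4.397 rad. Then A = (D²/8)(θ − sin θ) = 1.044 m² and P = Dθ/2 = 2.748 m.
Hydraulic radius R = A/P = 1.044/2.748 = 0.3801 m.
Manning's equation: Q = (1/n) A R^(2/3) S^(1/2) = (1/0.013) × 1.044 × 0.3801^(2/3) × 0.00029^(1/2) = 0.718 m³/s.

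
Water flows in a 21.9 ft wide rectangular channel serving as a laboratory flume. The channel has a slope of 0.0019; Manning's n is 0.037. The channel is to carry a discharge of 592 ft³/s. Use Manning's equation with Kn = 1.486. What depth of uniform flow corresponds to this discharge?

Manning's equation rearranged: A R^(2/3) = nQ / (1.486·√S) = 0.037 × 592 / (1.486 × √0.0019) = 338.2.
At y = 7.72 ft: A R^(2/3) = 462.7 — over.
At y = 4.74 ft: A R^(2/3) = 230.5 — short.
At y = 6.18 ft: A R^(2/3) = 338.2 — matches.

y_n = 6.18 ft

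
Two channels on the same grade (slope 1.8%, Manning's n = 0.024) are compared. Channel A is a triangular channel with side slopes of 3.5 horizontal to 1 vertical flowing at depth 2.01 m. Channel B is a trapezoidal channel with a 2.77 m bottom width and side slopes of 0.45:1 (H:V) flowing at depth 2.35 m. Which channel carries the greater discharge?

Channel A: For a triangular section with side slope z = 3.5: A = zy² = 3.5×2.01² = 14.14 m²; P = 2y√(1+z²) = 2×2.01×3.64 = 14.63 m. Hydraulic radius R = A/P = 14.14/14.63 = 0.9663 m. Q_A = (1/0.024)·14.14·0.9663^(2/3)·√0.018 = 77.26 m³/s.
Channel B: With bottom width b = 2.77 m and side slope z = 0.45: A = (b + zy)y = (2.77 + 0.45×2.35)×2.35 = 8.995 m²; P = b + 2y√(1+z²) = 2.77 + 2×2.35×1.097 = 7.924 m. Hydraulic radius R = A/P = 8.995/7.924 = 1.135 m. Q_B = (1/0.024)·8.995·1.135^(2/3)·√0.018 = 54.71 m³/s.
Q_A = 77.26 m³/s vs Q_B = 54.71 m³/s, so channel A carries more.

channel A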